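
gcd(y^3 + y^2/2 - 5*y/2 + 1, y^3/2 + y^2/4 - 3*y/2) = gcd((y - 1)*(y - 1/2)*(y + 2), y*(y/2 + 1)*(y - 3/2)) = y + 2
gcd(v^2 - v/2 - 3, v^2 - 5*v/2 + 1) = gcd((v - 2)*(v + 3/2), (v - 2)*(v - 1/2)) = v - 2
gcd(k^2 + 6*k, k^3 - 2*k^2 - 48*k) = k^2 + 6*k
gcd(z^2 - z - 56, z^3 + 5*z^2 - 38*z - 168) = z + 7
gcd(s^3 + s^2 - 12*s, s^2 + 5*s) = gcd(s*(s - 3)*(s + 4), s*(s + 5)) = s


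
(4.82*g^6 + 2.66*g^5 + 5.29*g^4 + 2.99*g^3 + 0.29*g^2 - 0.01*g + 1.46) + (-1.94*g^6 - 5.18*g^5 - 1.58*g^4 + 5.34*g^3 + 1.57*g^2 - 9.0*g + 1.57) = 2.88*g^6 - 2.52*g^5 + 3.71*g^4 + 8.33*g^3 + 1.86*g^2 - 9.01*g + 3.03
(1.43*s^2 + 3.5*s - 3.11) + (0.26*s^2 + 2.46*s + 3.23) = 1.69*s^2 + 5.96*s + 0.12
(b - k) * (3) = 3*b - 3*k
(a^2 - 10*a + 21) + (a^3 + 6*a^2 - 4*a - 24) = a^3 + 7*a^2 - 14*a - 3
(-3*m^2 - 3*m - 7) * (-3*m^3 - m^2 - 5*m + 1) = 9*m^5 + 12*m^4 + 39*m^3 + 19*m^2 + 32*m - 7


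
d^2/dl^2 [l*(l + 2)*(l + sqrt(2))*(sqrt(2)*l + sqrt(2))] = 12*sqrt(2)*l^2 + 12*l + 18*sqrt(2)*l + 4*sqrt(2) + 12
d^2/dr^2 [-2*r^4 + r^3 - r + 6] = 6*r*(1 - 4*r)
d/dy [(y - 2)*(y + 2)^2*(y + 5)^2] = 5*y^4 + 48*y^3 + 123*y^2 + 4*y - 180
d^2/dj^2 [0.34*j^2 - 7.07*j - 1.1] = 0.680000000000000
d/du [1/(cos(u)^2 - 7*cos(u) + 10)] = (2*cos(u) - 7)*sin(u)/(cos(u)^2 - 7*cos(u) + 10)^2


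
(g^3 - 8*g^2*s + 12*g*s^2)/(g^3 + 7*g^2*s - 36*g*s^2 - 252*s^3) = g*(g - 2*s)/(g^2 + 13*g*s + 42*s^2)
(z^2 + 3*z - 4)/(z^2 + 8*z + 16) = (z - 1)/(z + 4)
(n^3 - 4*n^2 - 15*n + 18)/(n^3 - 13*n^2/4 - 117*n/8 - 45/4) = 8*(n^2 + 2*n - 3)/(8*n^2 + 22*n + 15)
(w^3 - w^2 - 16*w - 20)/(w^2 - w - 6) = (w^2 - 3*w - 10)/(w - 3)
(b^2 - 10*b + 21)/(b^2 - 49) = (b - 3)/(b + 7)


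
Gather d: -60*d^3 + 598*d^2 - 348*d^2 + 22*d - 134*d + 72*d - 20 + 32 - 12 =-60*d^3 + 250*d^2 - 40*d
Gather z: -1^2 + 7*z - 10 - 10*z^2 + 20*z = -10*z^2 + 27*z - 11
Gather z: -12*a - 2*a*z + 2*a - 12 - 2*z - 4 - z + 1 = -10*a + z*(-2*a - 3) - 15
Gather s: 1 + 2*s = 2*s + 1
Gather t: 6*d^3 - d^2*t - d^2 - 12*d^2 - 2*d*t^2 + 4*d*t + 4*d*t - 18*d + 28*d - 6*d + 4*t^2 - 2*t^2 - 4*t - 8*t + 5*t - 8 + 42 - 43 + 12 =6*d^3 - 13*d^2 + 4*d + t^2*(2 - 2*d) + t*(-d^2 + 8*d - 7) + 3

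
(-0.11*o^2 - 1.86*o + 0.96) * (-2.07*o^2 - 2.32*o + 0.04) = 0.2277*o^4 + 4.1054*o^3 + 2.3236*o^2 - 2.3016*o + 0.0384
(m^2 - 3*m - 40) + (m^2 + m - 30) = 2*m^2 - 2*m - 70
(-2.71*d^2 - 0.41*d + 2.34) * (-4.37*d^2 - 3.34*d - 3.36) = 11.8427*d^4 + 10.8431*d^3 + 0.249199999999999*d^2 - 6.438*d - 7.8624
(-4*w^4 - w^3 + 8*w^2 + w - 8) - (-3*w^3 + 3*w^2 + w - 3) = -4*w^4 + 2*w^3 + 5*w^2 - 5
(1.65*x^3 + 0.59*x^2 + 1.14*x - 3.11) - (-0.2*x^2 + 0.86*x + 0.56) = 1.65*x^3 + 0.79*x^2 + 0.28*x - 3.67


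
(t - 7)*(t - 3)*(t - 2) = t^3 - 12*t^2 + 41*t - 42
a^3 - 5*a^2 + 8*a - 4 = (a - 2)^2*(a - 1)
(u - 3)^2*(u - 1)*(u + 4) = u^4 - 3*u^3 - 13*u^2 + 51*u - 36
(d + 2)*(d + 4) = d^2 + 6*d + 8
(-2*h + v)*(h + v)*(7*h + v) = -14*h^3 - 9*h^2*v + 6*h*v^2 + v^3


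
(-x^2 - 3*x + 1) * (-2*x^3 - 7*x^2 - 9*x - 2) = 2*x^5 + 13*x^4 + 28*x^3 + 22*x^2 - 3*x - 2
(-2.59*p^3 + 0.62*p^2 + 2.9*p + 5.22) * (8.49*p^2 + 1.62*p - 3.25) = -21.9891*p^5 + 1.068*p^4 + 34.0429*p^3 + 47.0008*p^2 - 0.968599999999999*p - 16.965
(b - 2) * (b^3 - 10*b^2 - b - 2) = b^4 - 12*b^3 + 19*b^2 + 4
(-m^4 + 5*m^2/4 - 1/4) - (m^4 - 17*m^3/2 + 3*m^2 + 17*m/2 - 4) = -2*m^4 + 17*m^3/2 - 7*m^2/4 - 17*m/2 + 15/4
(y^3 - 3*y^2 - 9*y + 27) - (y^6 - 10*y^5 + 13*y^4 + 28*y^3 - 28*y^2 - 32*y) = -y^6 + 10*y^5 - 13*y^4 - 27*y^3 + 25*y^2 + 23*y + 27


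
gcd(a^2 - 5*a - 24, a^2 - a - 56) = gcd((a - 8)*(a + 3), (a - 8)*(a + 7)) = a - 8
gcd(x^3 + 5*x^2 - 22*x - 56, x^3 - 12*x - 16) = x^2 - 2*x - 8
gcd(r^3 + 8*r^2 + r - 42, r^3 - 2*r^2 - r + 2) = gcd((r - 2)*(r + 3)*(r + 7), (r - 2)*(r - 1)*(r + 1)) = r - 2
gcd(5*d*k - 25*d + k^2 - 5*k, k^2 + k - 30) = k - 5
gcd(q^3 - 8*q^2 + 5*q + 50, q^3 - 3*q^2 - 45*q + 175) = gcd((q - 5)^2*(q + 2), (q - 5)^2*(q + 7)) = q^2 - 10*q + 25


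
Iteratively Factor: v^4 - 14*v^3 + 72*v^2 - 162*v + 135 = (v - 3)*(v^3 - 11*v^2 + 39*v - 45) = (v - 3)^2*(v^2 - 8*v + 15) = (v - 3)^3*(v - 5)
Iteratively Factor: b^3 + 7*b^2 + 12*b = (b)*(b^2 + 7*b + 12) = b*(b + 4)*(b + 3)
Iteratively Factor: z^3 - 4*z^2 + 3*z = (z)*(z^2 - 4*z + 3) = z*(z - 1)*(z - 3)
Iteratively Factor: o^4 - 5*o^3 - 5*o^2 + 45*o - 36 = (o - 1)*(o^3 - 4*o^2 - 9*o + 36) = (o - 1)*(o + 3)*(o^2 - 7*o + 12) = (o - 4)*(o - 1)*(o + 3)*(o - 3)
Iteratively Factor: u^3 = (u)*(u^2) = u^2*(u)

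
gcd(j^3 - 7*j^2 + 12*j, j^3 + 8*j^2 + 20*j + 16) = 1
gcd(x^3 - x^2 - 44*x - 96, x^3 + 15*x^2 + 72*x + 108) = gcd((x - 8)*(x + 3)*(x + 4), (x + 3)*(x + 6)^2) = x + 3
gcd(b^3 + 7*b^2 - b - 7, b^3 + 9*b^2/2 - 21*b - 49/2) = b^2 + 8*b + 7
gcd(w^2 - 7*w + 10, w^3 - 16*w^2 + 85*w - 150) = w - 5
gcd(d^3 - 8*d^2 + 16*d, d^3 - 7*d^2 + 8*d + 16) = d^2 - 8*d + 16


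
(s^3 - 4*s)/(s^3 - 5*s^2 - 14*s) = (s - 2)/(s - 7)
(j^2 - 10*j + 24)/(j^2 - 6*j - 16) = (-j^2 + 10*j - 24)/(-j^2 + 6*j + 16)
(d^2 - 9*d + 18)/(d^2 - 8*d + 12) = (d - 3)/(d - 2)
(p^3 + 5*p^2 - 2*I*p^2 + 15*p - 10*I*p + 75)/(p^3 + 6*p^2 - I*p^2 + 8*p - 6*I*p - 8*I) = (p^3 + p^2*(5 - 2*I) + p*(15 - 10*I) + 75)/(p^3 + p^2*(6 - I) + p*(8 - 6*I) - 8*I)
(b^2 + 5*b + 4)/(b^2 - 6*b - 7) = (b + 4)/(b - 7)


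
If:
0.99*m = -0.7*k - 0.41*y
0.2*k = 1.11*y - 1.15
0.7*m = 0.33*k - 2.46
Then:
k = 2.46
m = -2.35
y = 1.48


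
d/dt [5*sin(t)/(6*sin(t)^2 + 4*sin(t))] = -15*cos(t)/(2*(3*sin(t) + 2)^2)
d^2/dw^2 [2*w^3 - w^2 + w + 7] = 12*w - 2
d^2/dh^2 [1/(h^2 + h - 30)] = 2*(-h^2 - h + (2*h + 1)^2 + 30)/(h^2 + h - 30)^3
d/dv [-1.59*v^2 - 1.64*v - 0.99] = -3.18*v - 1.64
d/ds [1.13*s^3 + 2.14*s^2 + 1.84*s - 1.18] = 3.39*s^2 + 4.28*s + 1.84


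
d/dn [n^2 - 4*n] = 2*n - 4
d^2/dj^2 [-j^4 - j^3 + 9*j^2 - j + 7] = -12*j^2 - 6*j + 18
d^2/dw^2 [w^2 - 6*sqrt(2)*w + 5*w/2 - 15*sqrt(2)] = 2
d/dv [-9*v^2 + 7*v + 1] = 7 - 18*v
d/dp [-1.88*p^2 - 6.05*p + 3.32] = -3.76*p - 6.05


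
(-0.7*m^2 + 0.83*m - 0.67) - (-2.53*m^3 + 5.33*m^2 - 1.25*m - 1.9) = 2.53*m^3 - 6.03*m^2 + 2.08*m + 1.23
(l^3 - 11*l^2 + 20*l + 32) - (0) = l^3 - 11*l^2 + 20*l + 32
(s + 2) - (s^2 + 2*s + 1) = -s^2 - s + 1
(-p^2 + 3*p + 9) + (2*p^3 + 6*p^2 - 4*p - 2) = 2*p^3 + 5*p^2 - p + 7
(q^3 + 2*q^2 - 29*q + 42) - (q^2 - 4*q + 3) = q^3 + q^2 - 25*q + 39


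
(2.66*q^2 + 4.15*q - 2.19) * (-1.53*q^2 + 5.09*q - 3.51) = -4.0698*q^4 + 7.1899*q^3 + 15.1376*q^2 - 25.7136*q + 7.6869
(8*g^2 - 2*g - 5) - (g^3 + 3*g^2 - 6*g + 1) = -g^3 + 5*g^2 + 4*g - 6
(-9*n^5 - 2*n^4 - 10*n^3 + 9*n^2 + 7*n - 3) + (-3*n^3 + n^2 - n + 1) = -9*n^5 - 2*n^4 - 13*n^3 + 10*n^2 + 6*n - 2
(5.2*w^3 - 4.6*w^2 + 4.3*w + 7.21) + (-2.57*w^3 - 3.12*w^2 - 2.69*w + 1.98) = 2.63*w^3 - 7.72*w^2 + 1.61*w + 9.19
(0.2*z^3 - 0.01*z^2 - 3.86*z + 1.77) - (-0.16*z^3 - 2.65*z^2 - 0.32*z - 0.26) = 0.36*z^3 + 2.64*z^2 - 3.54*z + 2.03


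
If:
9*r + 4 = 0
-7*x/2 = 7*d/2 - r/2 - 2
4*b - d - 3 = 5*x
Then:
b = x + 221/252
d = 32/63 - x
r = -4/9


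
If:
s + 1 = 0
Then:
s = -1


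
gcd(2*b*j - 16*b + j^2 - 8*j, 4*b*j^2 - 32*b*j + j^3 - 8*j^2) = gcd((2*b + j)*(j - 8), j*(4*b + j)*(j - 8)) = j - 8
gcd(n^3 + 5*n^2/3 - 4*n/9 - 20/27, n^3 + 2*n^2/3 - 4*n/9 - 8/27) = n^2 - 4/9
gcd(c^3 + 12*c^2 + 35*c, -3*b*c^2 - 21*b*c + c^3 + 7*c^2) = c^2 + 7*c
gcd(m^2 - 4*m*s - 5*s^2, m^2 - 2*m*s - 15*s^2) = -m + 5*s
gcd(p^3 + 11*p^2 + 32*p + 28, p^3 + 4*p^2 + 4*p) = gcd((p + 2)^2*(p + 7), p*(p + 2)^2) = p^2 + 4*p + 4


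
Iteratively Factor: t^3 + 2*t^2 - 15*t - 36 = (t - 4)*(t^2 + 6*t + 9) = (t - 4)*(t + 3)*(t + 3)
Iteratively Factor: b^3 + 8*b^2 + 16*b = (b + 4)*(b^2 + 4*b) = (b + 4)^2*(b)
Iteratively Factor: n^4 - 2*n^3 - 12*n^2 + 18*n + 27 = (n - 3)*(n^3 + n^2 - 9*n - 9) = (n - 3)^2*(n^2 + 4*n + 3) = (n - 3)^2*(n + 1)*(n + 3)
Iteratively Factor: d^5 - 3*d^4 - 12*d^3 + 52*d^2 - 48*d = (d - 3)*(d^4 - 12*d^2 + 16*d) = d*(d - 3)*(d^3 - 12*d + 16) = d*(d - 3)*(d + 4)*(d^2 - 4*d + 4) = d*(d - 3)*(d - 2)*(d + 4)*(d - 2)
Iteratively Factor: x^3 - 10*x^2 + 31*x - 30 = (x - 2)*(x^2 - 8*x + 15) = (x - 5)*(x - 2)*(x - 3)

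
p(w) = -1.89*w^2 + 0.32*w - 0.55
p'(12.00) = -45.04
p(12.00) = -268.87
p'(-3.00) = 11.66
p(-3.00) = -18.52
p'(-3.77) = 14.57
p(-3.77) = -28.62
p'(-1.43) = 5.73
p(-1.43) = -4.87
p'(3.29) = -12.12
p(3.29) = -19.95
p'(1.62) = -5.80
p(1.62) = -4.99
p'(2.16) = -7.84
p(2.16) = -8.68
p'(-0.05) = 0.51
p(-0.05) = -0.57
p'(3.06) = -11.25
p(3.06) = -17.27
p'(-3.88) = 14.99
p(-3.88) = -30.24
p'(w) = 0.32 - 3.78*w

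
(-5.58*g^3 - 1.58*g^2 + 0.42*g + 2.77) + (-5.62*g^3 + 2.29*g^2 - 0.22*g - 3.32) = -11.2*g^3 + 0.71*g^2 + 0.2*g - 0.55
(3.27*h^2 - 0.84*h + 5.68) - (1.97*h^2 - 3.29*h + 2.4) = 1.3*h^2 + 2.45*h + 3.28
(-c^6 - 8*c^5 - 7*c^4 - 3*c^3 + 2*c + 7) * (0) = 0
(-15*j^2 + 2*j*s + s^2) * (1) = -15*j^2 + 2*j*s + s^2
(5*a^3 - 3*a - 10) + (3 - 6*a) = 5*a^3 - 9*a - 7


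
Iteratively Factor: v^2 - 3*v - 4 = (v - 4)*(v + 1)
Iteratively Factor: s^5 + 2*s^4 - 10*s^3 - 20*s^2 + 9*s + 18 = (s - 1)*(s^4 + 3*s^3 - 7*s^2 - 27*s - 18) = (s - 1)*(s + 1)*(s^3 + 2*s^2 - 9*s - 18) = (s - 3)*(s - 1)*(s + 1)*(s^2 + 5*s + 6) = (s - 3)*(s - 1)*(s + 1)*(s + 3)*(s + 2)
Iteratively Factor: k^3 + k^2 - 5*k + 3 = (k - 1)*(k^2 + 2*k - 3) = (k - 1)*(k + 3)*(k - 1)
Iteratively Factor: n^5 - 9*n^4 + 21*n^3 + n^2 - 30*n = (n - 3)*(n^4 - 6*n^3 + 3*n^2 + 10*n) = (n - 5)*(n - 3)*(n^3 - n^2 - 2*n) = (n - 5)*(n - 3)*(n + 1)*(n^2 - 2*n) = (n - 5)*(n - 3)*(n - 2)*(n + 1)*(n)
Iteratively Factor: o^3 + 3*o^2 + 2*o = (o)*(o^2 + 3*o + 2) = o*(o + 2)*(o + 1)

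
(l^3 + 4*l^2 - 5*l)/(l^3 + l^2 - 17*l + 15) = l/(l - 3)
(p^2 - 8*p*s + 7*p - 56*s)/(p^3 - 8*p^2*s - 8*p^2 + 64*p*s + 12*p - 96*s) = (p + 7)/(p^2 - 8*p + 12)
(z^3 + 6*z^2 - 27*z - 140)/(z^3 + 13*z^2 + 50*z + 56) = (z - 5)/(z + 2)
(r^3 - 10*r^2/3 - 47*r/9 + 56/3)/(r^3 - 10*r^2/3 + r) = (3*r^2 - r - 56/3)/(r*(3*r - 1))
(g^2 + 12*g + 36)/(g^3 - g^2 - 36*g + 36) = (g + 6)/(g^2 - 7*g + 6)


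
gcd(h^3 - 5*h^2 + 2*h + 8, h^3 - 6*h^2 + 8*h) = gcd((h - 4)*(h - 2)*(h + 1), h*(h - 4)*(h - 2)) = h^2 - 6*h + 8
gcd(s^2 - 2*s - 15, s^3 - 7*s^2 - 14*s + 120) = s - 5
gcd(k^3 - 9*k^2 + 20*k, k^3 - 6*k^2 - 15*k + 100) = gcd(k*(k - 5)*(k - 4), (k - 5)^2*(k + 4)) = k - 5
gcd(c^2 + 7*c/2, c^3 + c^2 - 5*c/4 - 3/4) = 1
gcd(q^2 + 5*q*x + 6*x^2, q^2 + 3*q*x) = q + 3*x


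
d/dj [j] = 1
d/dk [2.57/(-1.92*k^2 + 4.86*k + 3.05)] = (9.8688*k - 12.4902)/(-1.92*k^2 + 4.86*k + 3.05)^2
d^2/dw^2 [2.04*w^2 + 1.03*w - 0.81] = 4.08000000000000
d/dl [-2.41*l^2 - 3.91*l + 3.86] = -4.82*l - 3.91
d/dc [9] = 0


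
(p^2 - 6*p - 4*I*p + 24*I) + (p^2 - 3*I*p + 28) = 2*p^2 - 6*p - 7*I*p + 28 + 24*I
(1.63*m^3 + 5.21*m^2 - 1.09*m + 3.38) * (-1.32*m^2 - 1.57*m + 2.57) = -2.1516*m^5 - 9.4363*m^4 - 2.5518*m^3 + 10.6394*m^2 - 8.1079*m + 8.6866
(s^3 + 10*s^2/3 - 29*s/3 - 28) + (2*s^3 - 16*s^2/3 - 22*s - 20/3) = 3*s^3 - 2*s^2 - 95*s/3 - 104/3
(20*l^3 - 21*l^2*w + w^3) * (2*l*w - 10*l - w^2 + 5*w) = 40*l^4*w - 200*l^4 - 62*l^3*w^2 + 310*l^3*w + 21*l^2*w^3 - 105*l^2*w^2 + 2*l*w^4 - 10*l*w^3 - w^5 + 5*w^4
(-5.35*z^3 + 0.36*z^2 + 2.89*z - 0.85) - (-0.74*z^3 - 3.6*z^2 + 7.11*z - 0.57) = -4.61*z^3 + 3.96*z^2 - 4.22*z - 0.28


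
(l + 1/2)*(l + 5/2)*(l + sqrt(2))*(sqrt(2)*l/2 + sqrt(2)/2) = sqrt(2)*l^4/2 + l^3 + 2*sqrt(2)*l^3 + 17*sqrt(2)*l^2/8 + 4*l^2 + 5*sqrt(2)*l/8 + 17*l/4 + 5/4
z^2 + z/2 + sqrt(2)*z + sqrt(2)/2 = (z + 1/2)*(z + sqrt(2))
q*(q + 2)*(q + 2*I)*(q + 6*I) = q^4 + 2*q^3 + 8*I*q^3 - 12*q^2 + 16*I*q^2 - 24*q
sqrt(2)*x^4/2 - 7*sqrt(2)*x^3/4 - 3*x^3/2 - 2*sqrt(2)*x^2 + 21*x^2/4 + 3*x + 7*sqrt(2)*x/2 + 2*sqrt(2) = (x - 4)*(x + 1/2)*(x - 2*sqrt(2))*(sqrt(2)*x/2 + 1/2)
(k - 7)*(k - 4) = k^2 - 11*k + 28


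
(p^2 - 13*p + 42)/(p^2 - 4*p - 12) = (p - 7)/(p + 2)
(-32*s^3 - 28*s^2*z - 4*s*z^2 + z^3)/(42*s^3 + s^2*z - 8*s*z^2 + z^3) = (-16*s^2 - 6*s*z + z^2)/(21*s^2 - 10*s*z + z^2)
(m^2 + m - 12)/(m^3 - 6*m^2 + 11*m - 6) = (m + 4)/(m^2 - 3*m + 2)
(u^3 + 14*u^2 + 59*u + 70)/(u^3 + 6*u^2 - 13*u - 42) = (u + 5)/(u - 3)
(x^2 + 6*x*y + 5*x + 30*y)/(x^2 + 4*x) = (x^2 + 6*x*y + 5*x + 30*y)/(x*(x + 4))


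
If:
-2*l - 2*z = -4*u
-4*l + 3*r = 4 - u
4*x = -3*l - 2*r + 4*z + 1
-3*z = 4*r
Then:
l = -z/2 - 8/7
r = -3*z/4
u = z/4 - 4/7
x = 7*z/4 + 31/28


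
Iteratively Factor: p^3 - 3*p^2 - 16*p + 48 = (p - 4)*(p^2 + p - 12) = (p - 4)*(p - 3)*(p + 4)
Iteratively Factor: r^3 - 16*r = (r)*(r^2 - 16) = r*(r + 4)*(r - 4)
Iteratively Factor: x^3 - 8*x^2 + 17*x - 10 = (x - 2)*(x^2 - 6*x + 5) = (x - 5)*(x - 2)*(x - 1)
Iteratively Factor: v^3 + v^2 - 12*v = (v + 4)*(v^2 - 3*v) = (v - 3)*(v + 4)*(v)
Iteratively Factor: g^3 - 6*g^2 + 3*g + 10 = (g - 2)*(g^2 - 4*g - 5) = (g - 2)*(g + 1)*(g - 5)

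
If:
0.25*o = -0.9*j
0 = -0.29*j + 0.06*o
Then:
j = 0.00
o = 0.00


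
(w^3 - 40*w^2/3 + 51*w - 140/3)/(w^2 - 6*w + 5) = (3*w^2 - 25*w + 28)/(3*(w - 1))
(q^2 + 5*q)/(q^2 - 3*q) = (q + 5)/(q - 3)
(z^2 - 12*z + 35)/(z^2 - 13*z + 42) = (z - 5)/(z - 6)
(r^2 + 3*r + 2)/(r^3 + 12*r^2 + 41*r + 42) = (r + 1)/(r^2 + 10*r + 21)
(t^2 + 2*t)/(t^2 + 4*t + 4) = t/(t + 2)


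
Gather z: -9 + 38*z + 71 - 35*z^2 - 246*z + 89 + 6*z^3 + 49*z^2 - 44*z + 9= 6*z^3 + 14*z^2 - 252*z + 160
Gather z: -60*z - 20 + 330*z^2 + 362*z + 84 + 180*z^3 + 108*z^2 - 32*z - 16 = 180*z^3 + 438*z^2 + 270*z + 48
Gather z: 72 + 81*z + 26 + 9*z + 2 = 90*z + 100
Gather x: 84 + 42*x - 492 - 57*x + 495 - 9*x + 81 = 168 - 24*x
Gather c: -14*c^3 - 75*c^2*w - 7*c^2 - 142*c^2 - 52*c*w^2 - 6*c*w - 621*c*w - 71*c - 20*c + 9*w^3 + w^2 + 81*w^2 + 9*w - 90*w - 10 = -14*c^3 + c^2*(-75*w - 149) + c*(-52*w^2 - 627*w - 91) + 9*w^3 + 82*w^2 - 81*w - 10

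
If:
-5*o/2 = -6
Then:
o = 12/5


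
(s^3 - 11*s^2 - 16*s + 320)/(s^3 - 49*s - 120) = (s - 8)/(s + 3)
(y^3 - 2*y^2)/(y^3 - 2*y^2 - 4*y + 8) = y^2/(y^2 - 4)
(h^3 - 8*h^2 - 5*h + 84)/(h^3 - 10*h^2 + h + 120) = (h^2 - 11*h + 28)/(h^2 - 13*h + 40)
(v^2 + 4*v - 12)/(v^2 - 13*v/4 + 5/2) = 4*(v + 6)/(4*v - 5)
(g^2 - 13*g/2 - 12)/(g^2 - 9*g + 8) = (g + 3/2)/(g - 1)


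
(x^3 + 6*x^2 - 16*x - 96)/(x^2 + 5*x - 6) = (x^2 - 16)/(x - 1)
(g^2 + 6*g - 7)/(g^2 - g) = (g + 7)/g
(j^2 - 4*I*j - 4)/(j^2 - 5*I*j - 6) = (j - 2*I)/(j - 3*I)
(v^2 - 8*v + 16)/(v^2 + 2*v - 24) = (v - 4)/(v + 6)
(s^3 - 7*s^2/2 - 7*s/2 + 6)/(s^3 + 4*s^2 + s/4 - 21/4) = 2*(s - 4)/(2*s + 7)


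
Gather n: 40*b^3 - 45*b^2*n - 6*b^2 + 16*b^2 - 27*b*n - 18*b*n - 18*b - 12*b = 40*b^3 + 10*b^2 - 30*b + n*(-45*b^2 - 45*b)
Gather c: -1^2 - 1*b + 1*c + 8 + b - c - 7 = 0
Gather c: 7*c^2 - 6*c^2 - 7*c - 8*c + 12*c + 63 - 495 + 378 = c^2 - 3*c - 54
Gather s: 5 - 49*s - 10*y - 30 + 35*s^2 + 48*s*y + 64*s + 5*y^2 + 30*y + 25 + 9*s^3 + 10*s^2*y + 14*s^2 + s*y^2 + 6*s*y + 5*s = 9*s^3 + s^2*(10*y + 49) + s*(y^2 + 54*y + 20) + 5*y^2 + 20*y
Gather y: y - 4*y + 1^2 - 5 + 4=-3*y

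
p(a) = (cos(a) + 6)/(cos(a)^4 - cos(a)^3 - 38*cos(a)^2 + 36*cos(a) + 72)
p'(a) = (cos(a) + 6)*(4*sin(a)*cos(a)^3 - 3*sin(a)*cos(a)^2 - 76*sin(a)*cos(a) + 36*sin(a))/(cos(a)^4 - cos(a)^3 - 38*cos(a)^2 + 36*cos(a) + 72)^2 - sin(a)/(cos(a)^4 - cos(a)^3 - 38*cos(a)^2 + 36*cos(a) + 72)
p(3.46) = 0.97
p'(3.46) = -5.90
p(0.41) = 0.09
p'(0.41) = -0.02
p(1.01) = 0.08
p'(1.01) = -0.01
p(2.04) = 0.12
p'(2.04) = 0.13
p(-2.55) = 0.30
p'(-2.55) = -0.91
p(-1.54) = 0.08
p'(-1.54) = -0.02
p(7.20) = 0.08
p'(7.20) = -0.02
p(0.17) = 0.10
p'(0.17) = -0.01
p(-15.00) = 0.22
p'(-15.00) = -0.53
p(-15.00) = 0.22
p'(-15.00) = -0.53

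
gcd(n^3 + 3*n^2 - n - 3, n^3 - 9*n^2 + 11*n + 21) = n + 1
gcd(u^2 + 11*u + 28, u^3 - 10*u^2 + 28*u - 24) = 1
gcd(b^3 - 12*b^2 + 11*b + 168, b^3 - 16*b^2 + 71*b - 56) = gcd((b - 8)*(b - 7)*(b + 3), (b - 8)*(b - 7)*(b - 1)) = b^2 - 15*b + 56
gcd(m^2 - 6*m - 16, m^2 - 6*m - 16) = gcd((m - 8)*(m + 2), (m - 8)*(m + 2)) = m^2 - 6*m - 16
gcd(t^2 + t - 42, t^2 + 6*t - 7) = t + 7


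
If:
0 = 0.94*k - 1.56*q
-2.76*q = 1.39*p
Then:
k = 1.65957446808511*q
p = -1.98561151079137*q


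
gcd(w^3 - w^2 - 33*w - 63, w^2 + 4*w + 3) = w + 3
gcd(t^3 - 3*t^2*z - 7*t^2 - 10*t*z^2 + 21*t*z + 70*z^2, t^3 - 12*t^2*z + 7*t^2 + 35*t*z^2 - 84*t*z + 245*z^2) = -t + 5*z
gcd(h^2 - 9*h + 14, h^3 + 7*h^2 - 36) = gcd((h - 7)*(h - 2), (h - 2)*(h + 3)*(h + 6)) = h - 2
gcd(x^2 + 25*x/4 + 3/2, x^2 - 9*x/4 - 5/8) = x + 1/4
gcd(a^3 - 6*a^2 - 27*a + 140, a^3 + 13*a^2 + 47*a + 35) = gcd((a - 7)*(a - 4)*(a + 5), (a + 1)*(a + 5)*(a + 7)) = a + 5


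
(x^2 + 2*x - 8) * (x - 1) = x^3 + x^2 - 10*x + 8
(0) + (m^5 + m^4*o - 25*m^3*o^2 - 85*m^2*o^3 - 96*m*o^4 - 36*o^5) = m^5 + m^4*o - 25*m^3*o^2 - 85*m^2*o^3 - 96*m*o^4 - 36*o^5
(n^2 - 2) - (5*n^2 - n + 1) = -4*n^2 + n - 3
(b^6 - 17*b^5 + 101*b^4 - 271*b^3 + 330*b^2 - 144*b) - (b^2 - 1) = b^6 - 17*b^5 + 101*b^4 - 271*b^3 + 329*b^2 - 144*b + 1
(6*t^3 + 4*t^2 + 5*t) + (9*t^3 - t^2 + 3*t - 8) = 15*t^3 + 3*t^2 + 8*t - 8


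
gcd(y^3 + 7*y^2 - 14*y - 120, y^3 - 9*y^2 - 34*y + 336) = y + 6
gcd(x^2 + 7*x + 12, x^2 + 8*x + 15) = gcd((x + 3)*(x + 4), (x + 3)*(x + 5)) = x + 3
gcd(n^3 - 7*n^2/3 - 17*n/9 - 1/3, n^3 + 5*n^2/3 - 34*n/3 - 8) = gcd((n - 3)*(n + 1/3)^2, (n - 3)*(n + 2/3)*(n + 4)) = n - 3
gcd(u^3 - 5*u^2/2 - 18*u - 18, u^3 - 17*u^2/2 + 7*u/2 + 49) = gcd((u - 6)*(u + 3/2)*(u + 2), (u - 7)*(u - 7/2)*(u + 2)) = u + 2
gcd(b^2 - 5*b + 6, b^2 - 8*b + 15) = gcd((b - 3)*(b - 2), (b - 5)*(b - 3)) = b - 3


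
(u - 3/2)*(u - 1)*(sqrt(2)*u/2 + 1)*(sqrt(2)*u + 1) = u^4 - 5*u^3/2 + 3*sqrt(2)*u^3/2 - 15*sqrt(2)*u^2/4 + 5*u^2/2 - 5*u/2 + 9*sqrt(2)*u/4 + 3/2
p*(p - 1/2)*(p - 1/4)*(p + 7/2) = p^4 + 11*p^3/4 - 5*p^2/2 + 7*p/16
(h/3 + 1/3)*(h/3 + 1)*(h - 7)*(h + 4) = h^4/9 + h^3/9 - 37*h^2/9 - 121*h/9 - 28/3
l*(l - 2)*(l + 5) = l^3 + 3*l^2 - 10*l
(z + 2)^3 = z^3 + 6*z^2 + 12*z + 8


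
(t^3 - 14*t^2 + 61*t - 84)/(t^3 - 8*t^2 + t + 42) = (t - 4)/(t + 2)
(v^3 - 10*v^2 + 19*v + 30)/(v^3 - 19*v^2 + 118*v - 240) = (v + 1)/(v - 8)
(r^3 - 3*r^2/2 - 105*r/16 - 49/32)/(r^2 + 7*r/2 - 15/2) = (32*r^3 - 48*r^2 - 210*r - 49)/(16*(2*r^2 + 7*r - 15))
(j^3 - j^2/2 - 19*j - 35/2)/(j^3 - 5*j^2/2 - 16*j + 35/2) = (j + 1)/(j - 1)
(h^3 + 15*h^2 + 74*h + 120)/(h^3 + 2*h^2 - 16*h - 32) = (h^2 + 11*h + 30)/(h^2 - 2*h - 8)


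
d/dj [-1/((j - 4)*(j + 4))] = 2*j/((j - 4)^2*(j + 4)^2)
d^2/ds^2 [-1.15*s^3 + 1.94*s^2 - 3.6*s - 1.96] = 3.88 - 6.9*s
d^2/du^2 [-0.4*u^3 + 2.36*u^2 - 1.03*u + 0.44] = 4.72 - 2.4*u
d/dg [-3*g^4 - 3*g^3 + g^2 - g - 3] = -12*g^3 - 9*g^2 + 2*g - 1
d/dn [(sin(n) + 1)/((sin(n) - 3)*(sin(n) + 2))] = (-2*sin(n) + cos(n)^2 - 6)*cos(n)/((sin(n) - 3)^2*(sin(n) + 2)^2)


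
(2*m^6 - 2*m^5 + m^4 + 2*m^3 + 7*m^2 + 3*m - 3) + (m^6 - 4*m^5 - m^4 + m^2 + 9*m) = 3*m^6 - 6*m^5 + 2*m^3 + 8*m^2 + 12*m - 3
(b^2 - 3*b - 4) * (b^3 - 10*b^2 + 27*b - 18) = b^5 - 13*b^4 + 53*b^3 - 59*b^2 - 54*b + 72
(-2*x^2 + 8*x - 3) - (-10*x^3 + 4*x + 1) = 10*x^3 - 2*x^2 + 4*x - 4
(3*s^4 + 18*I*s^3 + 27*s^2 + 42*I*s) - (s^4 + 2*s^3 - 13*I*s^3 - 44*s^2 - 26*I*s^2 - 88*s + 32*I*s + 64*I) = 2*s^4 - 2*s^3 + 31*I*s^3 + 71*s^2 + 26*I*s^2 + 88*s + 10*I*s - 64*I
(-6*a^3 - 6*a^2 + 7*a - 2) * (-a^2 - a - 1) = 6*a^5 + 12*a^4 + 5*a^3 + a^2 - 5*a + 2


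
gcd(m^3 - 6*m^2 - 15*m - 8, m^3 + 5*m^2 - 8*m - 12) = m + 1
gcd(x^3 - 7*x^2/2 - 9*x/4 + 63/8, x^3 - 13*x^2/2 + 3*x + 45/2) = x + 3/2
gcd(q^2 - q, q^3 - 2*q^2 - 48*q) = q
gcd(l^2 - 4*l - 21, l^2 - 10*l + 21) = l - 7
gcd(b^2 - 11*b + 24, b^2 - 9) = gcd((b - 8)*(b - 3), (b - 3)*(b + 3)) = b - 3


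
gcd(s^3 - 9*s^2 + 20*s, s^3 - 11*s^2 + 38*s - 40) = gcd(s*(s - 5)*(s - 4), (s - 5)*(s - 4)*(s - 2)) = s^2 - 9*s + 20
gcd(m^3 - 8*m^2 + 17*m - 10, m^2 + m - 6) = m - 2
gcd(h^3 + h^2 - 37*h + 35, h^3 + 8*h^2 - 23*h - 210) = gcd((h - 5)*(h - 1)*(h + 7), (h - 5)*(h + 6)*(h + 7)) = h^2 + 2*h - 35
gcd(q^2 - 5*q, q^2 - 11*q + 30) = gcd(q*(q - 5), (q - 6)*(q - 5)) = q - 5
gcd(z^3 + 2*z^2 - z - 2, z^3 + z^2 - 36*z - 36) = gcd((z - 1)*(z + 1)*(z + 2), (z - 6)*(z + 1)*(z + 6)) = z + 1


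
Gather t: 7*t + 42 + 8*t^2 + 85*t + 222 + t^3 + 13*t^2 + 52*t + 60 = t^3 + 21*t^2 + 144*t + 324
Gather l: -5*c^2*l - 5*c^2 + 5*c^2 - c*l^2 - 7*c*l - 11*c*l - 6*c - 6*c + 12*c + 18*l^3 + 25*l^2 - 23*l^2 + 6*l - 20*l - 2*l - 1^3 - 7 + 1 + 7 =18*l^3 + l^2*(2 - c) + l*(-5*c^2 - 18*c - 16)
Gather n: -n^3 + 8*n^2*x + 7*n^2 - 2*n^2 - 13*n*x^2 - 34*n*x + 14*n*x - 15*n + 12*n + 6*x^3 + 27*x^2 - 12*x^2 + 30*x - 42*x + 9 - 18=-n^3 + n^2*(8*x + 5) + n*(-13*x^2 - 20*x - 3) + 6*x^3 + 15*x^2 - 12*x - 9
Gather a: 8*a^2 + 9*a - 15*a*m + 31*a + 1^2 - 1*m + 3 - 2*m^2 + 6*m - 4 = 8*a^2 + a*(40 - 15*m) - 2*m^2 + 5*m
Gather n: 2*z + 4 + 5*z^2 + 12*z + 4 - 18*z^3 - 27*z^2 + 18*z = -18*z^3 - 22*z^2 + 32*z + 8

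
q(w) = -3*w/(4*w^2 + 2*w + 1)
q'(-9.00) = 0.01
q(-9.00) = 0.09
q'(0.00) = -3.00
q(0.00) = 0.00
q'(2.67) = 0.07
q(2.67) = -0.23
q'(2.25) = 0.09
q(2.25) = -0.26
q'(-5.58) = 0.03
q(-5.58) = 0.15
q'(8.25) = 0.01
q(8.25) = -0.09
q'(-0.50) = 0.00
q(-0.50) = 1.50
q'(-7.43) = 0.02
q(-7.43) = 0.11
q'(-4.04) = 0.06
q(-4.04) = 0.21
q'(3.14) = 0.05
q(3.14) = -0.20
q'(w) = -3*w*(-8*w - 2)/(4*w^2 + 2*w + 1)^2 - 3/(4*w^2 + 2*w + 1)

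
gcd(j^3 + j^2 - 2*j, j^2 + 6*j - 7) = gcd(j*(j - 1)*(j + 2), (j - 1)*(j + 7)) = j - 1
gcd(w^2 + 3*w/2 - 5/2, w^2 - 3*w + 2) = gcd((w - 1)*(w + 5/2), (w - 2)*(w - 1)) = w - 1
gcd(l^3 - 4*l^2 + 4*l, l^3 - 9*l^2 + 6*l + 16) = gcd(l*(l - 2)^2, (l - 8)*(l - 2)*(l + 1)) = l - 2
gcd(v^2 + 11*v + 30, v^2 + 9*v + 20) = v + 5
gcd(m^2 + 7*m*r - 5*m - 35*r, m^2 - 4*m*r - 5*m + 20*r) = m - 5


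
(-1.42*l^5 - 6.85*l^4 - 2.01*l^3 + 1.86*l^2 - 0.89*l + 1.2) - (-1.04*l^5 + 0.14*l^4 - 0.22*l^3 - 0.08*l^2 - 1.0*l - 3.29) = -0.38*l^5 - 6.99*l^4 - 1.79*l^3 + 1.94*l^2 + 0.11*l + 4.49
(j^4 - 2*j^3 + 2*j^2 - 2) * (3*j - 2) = 3*j^5 - 8*j^4 + 10*j^3 - 4*j^2 - 6*j + 4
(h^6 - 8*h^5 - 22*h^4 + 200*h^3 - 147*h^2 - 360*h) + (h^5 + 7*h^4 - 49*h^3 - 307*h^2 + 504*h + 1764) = h^6 - 7*h^5 - 15*h^4 + 151*h^3 - 454*h^2 + 144*h + 1764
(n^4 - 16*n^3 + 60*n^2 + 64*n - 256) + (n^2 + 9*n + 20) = n^4 - 16*n^3 + 61*n^2 + 73*n - 236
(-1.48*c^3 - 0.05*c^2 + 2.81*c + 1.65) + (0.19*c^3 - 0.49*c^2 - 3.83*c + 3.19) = -1.29*c^3 - 0.54*c^2 - 1.02*c + 4.84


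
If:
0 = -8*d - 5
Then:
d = -5/8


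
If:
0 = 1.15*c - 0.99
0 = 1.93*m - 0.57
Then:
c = 0.86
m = 0.30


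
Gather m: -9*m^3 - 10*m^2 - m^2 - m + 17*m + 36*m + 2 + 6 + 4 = -9*m^3 - 11*m^2 + 52*m + 12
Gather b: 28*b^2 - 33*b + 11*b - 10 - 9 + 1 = 28*b^2 - 22*b - 18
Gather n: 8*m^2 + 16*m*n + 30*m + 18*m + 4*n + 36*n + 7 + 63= 8*m^2 + 48*m + n*(16*m + 40) + 70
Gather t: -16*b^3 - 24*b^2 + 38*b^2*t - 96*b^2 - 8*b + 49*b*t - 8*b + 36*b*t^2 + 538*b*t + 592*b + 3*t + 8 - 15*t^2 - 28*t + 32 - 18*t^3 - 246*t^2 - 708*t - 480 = -16*b^3 - 120*b^2 + 576*b - 18*t^3 + t^2*(36*b - 261) + t*(38*b^2 + 587*b - 733) - 440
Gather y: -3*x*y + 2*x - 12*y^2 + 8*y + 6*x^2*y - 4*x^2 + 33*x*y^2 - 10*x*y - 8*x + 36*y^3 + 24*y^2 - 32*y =-4*x^2 - 6*x + 36*y^3 + y^2*(33*x + 12) + y*(6*x^2 - 13*x - 24)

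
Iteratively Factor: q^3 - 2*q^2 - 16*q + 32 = (q + 4)*(q^2 - 6*q + 8) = (q - 2)*(q + 4)*(q - 4)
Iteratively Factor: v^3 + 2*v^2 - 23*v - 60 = (v - 5)*(v^2 + 7*v + 12) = (v - 5)*(v + 3)*(v + 4)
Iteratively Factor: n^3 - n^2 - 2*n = (n + 1)*(n^2 - 2*n) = (n - 2)*(n + 1)*(n)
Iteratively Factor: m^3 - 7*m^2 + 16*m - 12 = (m - 2)*(m^2 - 5*m + 6) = (m - 2)^2*(m - 3)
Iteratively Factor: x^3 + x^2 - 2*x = (x - 1)*(x^2 + 2*x) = x*(x - 1)*(x + 2)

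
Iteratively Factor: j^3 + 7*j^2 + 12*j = (j)*(j^2 + 7*j + 12) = j*(j + 3)*(j + 4)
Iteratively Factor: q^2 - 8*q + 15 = (q - 3)*(q - 5)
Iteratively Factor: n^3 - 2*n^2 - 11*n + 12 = (n - 1)*(n^2 - n - 12) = (n - 4)*(n - 1)*(n + 3)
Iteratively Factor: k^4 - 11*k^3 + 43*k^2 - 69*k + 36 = (k - 4)*(k^3 - 7*k^2 + 15*k - 9) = (k - 4)*(k - 3)*(k^2 - 4*k + 3) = (k - 4)*(k - 3)^2*(k - 1)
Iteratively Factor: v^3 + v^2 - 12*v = (v - 3)*(v^2 + 4*v) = (v - 3)*(v + 4)*(v)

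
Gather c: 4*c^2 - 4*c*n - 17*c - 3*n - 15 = 4*c^2 + c*(-4*n - 17) - 3*n - 15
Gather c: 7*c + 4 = 7*c + 4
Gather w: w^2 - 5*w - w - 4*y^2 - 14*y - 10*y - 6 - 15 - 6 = w^2 - 6*w - 4*y^2 - 24*y - 27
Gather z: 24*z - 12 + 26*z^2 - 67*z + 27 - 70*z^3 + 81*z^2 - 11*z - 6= -70*z^3 + 107*z^2 - 54*z + 9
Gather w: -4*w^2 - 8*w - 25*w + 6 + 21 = -4*w^2 - 33*w + 27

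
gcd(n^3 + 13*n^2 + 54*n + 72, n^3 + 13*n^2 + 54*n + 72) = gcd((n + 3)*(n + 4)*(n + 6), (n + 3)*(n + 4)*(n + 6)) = n^3 + 13*n^2 + 54*n + 72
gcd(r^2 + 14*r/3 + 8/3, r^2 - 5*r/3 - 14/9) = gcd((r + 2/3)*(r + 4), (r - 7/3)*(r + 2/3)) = r + 2/3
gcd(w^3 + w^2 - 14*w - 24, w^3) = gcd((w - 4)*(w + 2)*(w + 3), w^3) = 1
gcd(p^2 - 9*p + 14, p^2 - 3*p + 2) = p - 2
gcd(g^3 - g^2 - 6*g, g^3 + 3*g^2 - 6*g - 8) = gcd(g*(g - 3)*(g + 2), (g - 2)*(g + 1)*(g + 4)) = 1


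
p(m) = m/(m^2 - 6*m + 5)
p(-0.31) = -0.04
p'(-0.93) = 0.03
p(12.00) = 0.16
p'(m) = m*(6 - 2*m)/(m^2 - 6*m + 5)^2 + 1/(m^2 - 6*m + 5)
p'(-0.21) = 0.12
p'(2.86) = -0.20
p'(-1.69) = 0.01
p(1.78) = -0.71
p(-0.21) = -0.03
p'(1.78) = 0.29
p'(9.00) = -0.07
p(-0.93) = -0.08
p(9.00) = 0.28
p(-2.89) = -0.09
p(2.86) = -0.72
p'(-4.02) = -0.01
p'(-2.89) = -0.00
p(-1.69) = -0.09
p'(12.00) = -0.02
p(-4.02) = -0.09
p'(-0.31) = 0.10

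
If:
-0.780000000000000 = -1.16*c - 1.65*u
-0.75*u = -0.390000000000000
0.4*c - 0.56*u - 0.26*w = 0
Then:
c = -0.07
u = 0.52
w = -1.22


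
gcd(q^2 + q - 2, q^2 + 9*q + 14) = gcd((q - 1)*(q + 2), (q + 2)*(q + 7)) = q + 2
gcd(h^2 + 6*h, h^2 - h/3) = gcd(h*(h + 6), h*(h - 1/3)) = h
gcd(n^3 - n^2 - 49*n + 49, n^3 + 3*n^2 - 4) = n - 1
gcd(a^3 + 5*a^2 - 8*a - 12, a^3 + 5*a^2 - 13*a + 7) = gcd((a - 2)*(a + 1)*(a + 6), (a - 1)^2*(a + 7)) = 1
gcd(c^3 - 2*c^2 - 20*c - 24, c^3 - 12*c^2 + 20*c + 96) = c^2 - 4*c - 12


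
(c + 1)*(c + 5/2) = c^2 + 7*c/2 + 5/2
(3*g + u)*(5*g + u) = 15*g^2 + 8*g*u + u^2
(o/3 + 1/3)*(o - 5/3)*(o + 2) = o^3/3 + 4*o^2/9 - o - 10/9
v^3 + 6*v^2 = v^2*(v + 6)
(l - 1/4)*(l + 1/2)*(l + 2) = l^3 + 9*l^2/4 + 3*l/8 - 1/4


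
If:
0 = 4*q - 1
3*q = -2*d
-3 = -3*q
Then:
No Solution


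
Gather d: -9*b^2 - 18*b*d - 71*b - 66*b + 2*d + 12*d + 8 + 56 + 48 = -9*b^2 - 137*b + d*(14 - 18*b) + 112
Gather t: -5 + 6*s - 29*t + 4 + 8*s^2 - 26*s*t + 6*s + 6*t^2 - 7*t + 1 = 8*s^2 + 12*s + 6*t^2 + t*(-26*s - 36)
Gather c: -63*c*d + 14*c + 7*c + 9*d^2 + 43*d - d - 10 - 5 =c*(21 - 63*d) + 9*d^2 + 42*d - 15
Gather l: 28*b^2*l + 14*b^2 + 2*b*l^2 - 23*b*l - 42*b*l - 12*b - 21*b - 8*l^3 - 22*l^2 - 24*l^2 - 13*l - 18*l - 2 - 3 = 14*b^2 - 33*b - 8*l^3 + l^2*(2*b - 46) + l*(28*b^2 - 65*b - 31) - 5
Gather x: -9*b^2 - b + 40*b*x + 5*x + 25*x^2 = -9*b^2 - b + 25*x^2 + x*(40*b + 5)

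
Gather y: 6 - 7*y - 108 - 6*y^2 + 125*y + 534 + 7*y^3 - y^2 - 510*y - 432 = 7*y^3 - 7*y^2 - 392*y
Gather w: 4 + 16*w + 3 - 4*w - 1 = 12*w + 6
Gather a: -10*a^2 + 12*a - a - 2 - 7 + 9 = -10*a^2 + 11*a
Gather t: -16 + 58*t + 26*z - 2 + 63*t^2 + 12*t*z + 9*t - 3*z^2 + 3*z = 63*t^2 + t*(12*z + 67) - 3*z^2 + 29*z - 18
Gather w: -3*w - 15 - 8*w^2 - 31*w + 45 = -8*w^2 - 34*w + 30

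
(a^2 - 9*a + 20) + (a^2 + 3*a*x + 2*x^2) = 2*a^2 + 3*a*x - 9*a + 2*x^2 + 20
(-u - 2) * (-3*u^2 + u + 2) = 3*u^3 + 5*u^2 - 4*u - 4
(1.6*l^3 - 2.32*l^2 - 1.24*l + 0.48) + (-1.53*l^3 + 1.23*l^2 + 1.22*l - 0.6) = 0.0700000000000001*l^3 - 1.09*l^2 - 0.02*l - 0.12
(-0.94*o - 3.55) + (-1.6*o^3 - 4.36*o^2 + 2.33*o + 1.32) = -1.6*o^3 - 4.36*o^2 + 1.39*o - 2.23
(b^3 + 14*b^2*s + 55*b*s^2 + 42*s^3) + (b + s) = b^3 + 14*b^2*s + 55*b*s^2 + b + 42*s^3 + s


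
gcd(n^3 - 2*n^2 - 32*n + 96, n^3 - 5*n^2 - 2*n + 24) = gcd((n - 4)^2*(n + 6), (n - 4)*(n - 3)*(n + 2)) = n - 4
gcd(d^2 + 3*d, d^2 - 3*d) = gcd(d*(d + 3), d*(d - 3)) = d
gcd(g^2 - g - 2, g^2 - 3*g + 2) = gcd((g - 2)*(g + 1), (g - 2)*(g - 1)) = g - 2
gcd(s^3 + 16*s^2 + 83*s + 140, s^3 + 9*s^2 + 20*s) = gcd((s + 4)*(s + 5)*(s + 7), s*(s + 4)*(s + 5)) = s^2 + 9*s + 20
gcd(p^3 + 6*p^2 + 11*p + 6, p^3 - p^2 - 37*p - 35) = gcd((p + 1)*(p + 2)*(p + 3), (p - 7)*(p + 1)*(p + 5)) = p + 1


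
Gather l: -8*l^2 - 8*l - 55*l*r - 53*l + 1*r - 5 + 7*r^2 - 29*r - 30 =-8*l^2 + l*(-55*r - 61) + 7*r^2 - 28*r - 35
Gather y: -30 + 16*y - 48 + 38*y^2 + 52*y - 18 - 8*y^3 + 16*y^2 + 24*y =-8*y^3 + 54*y^2 + 92*y - 96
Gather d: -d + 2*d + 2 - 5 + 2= d - 1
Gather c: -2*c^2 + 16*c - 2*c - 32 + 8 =-2*c^2 + 14*c - 24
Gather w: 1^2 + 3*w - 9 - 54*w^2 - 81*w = -54*w^2 - 78*w - 8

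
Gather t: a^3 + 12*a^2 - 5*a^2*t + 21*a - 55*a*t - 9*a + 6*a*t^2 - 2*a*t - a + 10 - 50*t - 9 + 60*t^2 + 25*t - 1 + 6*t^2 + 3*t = a^3 + 12*a^2 + 11*a + t^2*(6*a + 66) + t*(-5*a^2 - 57*a - 22)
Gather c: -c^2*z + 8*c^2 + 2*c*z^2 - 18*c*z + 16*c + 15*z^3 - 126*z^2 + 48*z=c^2*(8 - z) + c*(2*z^2 - 18*z + 16) + 15*z^3 - 126*z^2 + 48*z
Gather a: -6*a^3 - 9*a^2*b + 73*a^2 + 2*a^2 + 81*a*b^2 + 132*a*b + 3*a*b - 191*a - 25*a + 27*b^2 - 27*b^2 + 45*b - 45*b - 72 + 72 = -6*a^3 + a^2*(75 - 9*b) + a*(81*b^2 + 135*b - 216)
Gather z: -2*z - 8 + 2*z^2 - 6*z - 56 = 2*z^2 - 8*z - 64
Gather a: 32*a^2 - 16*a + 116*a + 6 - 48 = 32*a^2 + 100*a - 42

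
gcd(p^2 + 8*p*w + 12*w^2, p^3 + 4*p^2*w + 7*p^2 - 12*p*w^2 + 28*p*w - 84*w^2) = p + 6*w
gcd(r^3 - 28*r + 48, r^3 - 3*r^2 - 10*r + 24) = r^2 - 6*r + 8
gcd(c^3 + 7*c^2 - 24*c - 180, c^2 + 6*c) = c + 6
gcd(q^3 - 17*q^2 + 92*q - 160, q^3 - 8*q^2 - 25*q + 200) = q^2 - 13*q + 40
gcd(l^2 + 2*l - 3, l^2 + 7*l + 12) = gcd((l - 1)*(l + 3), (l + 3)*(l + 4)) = l + 3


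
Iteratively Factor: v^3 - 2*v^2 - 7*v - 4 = (v + 1)*(v^2 - 3*v - 4) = (v - 4)*(v + 1)*(v + 1)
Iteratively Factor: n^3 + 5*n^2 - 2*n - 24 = (n + 3)*(n^2 + 2*n - 8) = (n - 2)*(n + 3)*(n + 4)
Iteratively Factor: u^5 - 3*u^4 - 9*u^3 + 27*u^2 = (u + 3)*(u^4 - 6*u^3 + 9*u^2) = u*(u + 3)*(u^3 - 6*u^2 + 9*u) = u^2*(u + 3)*(u^2 - 6*u + 9) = u^2*(u - 3)*(u + 3)*(u - 3)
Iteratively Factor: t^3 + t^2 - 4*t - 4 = (t + 2)*(t^2 - t - 2) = (t - 2)*(t + 2)*(t + 1)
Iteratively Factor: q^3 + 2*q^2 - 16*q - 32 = (q - 4)*(q^2 + 6*q + 8) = (q - 4)*(q + 2)*(q + 4)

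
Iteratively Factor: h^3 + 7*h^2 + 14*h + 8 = (h + 2)*(h^2 + 5*h + 4) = (h + 2)*(h + 4)*(h + 1)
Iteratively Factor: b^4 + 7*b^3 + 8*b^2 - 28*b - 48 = (b + 3)*(b^3 + 4*b^2 - 4*b - 16) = (b - 2)*(b + 3)*(b^2 + 6*b + 8) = (b - 2)*(b + 3)*(b + 4)*(b + 2)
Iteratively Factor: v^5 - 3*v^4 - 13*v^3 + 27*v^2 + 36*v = (v)*(v^4 - 3*v^3 - 13*v^2 + 27*v + 36) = v*(v + 3)*(v^3 - 6*v^2 + 5*v + 12) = v*(v + 1)*(v + 3)*(v^2 - 7*v + 12) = v*(v - 4)*(v + 1)*(v + 3)*(v - 3)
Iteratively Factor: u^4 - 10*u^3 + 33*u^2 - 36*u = (u - 4)*(u^3 - 6*u^2 + 9*u) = u*(u - 4)*(u^2 - 6*u + 9) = u*(u - 4)*(u - 3)*(u - 3)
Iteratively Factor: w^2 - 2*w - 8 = (w - 4)*(w + 2)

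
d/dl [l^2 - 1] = 2*l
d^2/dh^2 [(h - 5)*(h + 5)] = 2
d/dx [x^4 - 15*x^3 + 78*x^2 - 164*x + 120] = 4*x^3 - 45*x^2 + 156*x - 164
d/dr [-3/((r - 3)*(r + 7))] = 6*(r + 2)/((r - 3)^2*(r + 7)^2)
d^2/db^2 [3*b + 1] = 0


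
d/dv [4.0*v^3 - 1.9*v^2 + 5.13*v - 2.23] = 12.0*v^2 - 3.8*v + 5.13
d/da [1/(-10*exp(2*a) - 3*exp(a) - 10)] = (20*exp(a) + 3)*exp(a)/(10*exp(2*a) + 3*exp(a) + 10)^2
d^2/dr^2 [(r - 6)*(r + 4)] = 2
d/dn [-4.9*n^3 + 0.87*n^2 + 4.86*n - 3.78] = -14.7*n^2 + 1.74*n + 4.86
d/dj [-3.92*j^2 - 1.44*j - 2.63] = -7.84*j - 1.44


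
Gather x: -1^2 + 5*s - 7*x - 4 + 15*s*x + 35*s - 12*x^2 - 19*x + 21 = 40*s - 12*x^2 + x*(15*s - 26) + 16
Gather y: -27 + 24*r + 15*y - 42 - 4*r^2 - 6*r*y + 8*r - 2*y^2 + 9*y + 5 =-4*r^2 + 32*r - 2*y^2 + y*(24 - 6*r) - 64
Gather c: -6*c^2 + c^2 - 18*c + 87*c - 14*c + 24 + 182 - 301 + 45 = -5*c^2 + 55*c - 50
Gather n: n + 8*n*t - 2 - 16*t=n*(8*t + 1) - 16*t - 2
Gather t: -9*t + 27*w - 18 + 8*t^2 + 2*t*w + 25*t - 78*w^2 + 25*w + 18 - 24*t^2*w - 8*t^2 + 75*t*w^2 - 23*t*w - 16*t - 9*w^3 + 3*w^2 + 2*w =-24*t^2*w + t*(75*w^2 - 21*w) - 9*w^3 - 75*w^2 + 54*w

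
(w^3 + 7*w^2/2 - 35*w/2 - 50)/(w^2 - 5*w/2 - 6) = (2*w^2 + 15*w + 25)/(2*w + 3)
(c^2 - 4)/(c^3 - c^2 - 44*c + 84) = (c + 2)/(c^2 + c - 42)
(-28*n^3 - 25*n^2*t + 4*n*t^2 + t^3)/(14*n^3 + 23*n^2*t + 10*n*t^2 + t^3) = (-4*n + t)/(2*n + t)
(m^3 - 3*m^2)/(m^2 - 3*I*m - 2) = m^2*(3 - m)/(-m^2 + 3*I*m + 2)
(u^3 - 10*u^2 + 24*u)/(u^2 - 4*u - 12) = u*(u - 4)/(u + 2)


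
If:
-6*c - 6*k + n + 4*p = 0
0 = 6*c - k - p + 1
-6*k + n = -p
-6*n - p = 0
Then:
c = -18/67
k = -5/67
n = 6/67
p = -36/67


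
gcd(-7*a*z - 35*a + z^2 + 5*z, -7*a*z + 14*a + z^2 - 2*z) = -7*a + z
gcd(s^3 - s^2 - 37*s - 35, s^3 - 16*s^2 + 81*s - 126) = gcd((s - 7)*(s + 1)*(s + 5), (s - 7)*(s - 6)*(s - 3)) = s - 7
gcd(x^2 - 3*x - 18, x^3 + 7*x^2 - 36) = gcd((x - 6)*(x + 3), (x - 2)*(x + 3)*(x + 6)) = x + 3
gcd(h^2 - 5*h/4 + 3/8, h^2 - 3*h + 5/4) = h - 1/2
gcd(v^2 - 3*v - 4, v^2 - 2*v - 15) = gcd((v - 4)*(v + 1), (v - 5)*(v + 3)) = 1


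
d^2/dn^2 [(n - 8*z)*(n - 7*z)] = 2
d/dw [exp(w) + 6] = exp(w)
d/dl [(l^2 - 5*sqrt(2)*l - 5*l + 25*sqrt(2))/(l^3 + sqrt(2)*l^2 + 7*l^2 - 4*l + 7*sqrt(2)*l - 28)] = ((2*l - 5*sqrt(2) - 5)*(l^3 + sqrt(2)*l^2 + 7*l^2 - 4*l + 7*sqrt(2)*l - 28) - (l^2 - 5*sqrt(2)*l - 5*l + 25*sqrt(2))*(3*l^2 + 2*sqrt(2)*l + 14*l - 4 + 7*sqrt(2)))/(l^3 + sqrt(2)*l^2 + 7*l^2 - 4*l + 7*sqrt(2)*l - 28)^2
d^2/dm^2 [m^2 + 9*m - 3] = 2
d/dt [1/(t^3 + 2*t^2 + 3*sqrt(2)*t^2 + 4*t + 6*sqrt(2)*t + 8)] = (-3*t^2 - 6*sqrt(2)*t - 4*t - 6*sqrt(2) - 4)/(t^3 + 2*t^2 + 3*sqrt(2)*t^2 + 4*t + 6*sqrt(2)*t + 8)^2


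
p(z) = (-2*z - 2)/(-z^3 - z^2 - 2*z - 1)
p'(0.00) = -2.00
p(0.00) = 2.00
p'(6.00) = -0.02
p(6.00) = 0.05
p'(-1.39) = -0.18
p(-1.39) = 0.31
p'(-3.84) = 0.05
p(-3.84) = 0.12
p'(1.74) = -0.33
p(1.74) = 0.43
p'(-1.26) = -0.44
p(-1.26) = 0.27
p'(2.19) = -0.21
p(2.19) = 0.31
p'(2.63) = -0.14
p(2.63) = 0.23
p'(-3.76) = 0.05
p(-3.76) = 0.12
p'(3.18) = -0.09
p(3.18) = 0.17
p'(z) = (-2*z - 2)*(3*z^2 + 2*z + 2)/(-z^3 - z^2 - 2*z - 1)^2 - 2/(-z^3 - z^2 - 2*z - 1)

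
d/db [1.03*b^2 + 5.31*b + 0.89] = 2.06*b + 5.31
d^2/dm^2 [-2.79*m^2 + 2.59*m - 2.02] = -5.58000000000000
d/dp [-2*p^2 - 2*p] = -4*p - 2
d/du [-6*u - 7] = -6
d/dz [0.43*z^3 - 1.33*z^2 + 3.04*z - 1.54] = 1.29*z^2 - 2.66*z + 3.04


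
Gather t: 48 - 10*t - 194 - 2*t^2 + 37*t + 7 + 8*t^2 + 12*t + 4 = 6*t^2 + 39*t - 135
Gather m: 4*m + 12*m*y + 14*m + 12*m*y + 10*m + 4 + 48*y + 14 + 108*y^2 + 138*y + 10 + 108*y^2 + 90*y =m*(24*y + 28) + 216*y^2 + 276*y + 28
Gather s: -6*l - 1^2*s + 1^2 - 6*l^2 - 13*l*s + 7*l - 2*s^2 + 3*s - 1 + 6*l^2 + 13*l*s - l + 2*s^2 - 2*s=0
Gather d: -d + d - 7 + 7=0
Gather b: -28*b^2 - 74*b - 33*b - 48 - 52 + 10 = -28*b^2 - 107*b - 90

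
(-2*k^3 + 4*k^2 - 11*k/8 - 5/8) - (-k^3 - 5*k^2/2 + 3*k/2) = -k^3 + 13*k^2/2 - 23*k/8 - 5/8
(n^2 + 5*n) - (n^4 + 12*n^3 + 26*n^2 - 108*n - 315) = -n^4 - 12*n^3 - 25*n^2 + 113*n + 315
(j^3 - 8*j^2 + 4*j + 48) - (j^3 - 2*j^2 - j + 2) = -6*j^2 + 5*j + 46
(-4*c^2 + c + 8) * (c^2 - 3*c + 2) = -4*c^4 + 13*c^3 - 3*c^2 - 22*c + 16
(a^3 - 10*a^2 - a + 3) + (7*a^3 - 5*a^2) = 8*a^3 - 15*a^2 - a + 3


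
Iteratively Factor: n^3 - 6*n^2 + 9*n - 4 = (n - 1)*(n^2 - 5*n + 4) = (n - 4)*(n - 1)*(n - 1)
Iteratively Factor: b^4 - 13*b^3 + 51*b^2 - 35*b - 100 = (b + 1)*(b^3 - 14*b^2 + 65*b - 100) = (b - 4)*(b + 1)*(b^2 - 10*b + 25) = (b - 5)*(b - 4)*(b + 1)*(b - 5)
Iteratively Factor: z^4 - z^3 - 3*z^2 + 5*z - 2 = (z - 1)*(z^3 - 3*z + 2) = (z - 1)^2*(z^2 + z - 2) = (z - 1)^3*(z + 2)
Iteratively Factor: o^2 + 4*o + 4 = (o + 2)*(o + 2)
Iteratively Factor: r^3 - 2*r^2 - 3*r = (r)*(r^2 - 2*r - 3) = r*(r + 1)*(r - 3)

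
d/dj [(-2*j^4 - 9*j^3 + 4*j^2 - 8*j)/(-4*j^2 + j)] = 2*(8*j^3 + 15*j^2 - 9*j - 14)/(16*j^2 - 8*j + 1)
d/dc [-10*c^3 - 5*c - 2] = -30*c^2 - 5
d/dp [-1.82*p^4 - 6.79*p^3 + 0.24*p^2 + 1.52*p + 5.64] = -7.28*p^3 - 20.37*p^2 + 0.48*p + 1.52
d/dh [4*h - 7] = 4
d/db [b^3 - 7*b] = 3*b^2 - 7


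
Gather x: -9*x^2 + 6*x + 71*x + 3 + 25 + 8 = -9*x^2 + 77*x + 36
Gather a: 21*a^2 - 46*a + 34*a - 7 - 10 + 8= 21*a^2 - 12*a - 9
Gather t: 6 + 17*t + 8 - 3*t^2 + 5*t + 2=-3*t^2 + 22*t + 16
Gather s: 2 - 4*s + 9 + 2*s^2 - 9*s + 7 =2*s^2 - 13*s + 18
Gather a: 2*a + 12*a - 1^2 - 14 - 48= 14*a - 63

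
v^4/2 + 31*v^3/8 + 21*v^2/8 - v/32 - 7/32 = (v/2 + 1/4)*(v - 1/4)*(v + 1/2)*(v + 7)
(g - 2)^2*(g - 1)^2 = g^4 - 6*g^3 + 13*g^2 - 12*g + 4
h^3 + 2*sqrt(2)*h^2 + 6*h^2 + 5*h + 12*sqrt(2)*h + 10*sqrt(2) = (h + 1)*(h + 5)*(h + 2*sqrt(2))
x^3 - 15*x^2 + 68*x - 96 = (x - 8)*(x - 4)*(x - 3)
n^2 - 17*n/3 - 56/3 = (n - 8)*(n + 7/3)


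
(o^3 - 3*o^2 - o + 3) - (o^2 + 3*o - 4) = o^3 - 4*o^2 - 4*o + 7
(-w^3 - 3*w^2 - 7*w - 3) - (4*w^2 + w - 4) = -w^3 - 7*w^2 - 8*w + 1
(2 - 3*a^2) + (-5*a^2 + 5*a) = -8*a^2 + 5*a + 2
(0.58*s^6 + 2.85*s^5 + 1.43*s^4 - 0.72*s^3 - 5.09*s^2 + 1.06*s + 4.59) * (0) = 0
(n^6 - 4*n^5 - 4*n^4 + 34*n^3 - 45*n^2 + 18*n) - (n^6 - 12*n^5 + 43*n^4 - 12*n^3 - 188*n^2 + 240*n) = 8*n^5 - 47*n^4 + 46*n^3 + 143*n^2 - 222*n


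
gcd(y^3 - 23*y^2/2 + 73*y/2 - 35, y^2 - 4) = y - 2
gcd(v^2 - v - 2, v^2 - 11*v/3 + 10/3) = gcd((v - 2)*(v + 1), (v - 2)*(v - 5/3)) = v - 2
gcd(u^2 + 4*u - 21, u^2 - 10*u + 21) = u - 3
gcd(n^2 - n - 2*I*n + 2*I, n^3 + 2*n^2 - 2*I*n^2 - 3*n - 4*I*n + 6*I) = n^2 + n*(-1 - 2*I) + 2*I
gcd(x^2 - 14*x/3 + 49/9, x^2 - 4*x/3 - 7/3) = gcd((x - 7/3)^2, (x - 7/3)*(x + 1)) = x - 7/3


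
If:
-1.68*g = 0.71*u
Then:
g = -0.422619047619048*u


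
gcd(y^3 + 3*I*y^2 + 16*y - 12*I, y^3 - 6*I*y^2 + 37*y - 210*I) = y + 6*I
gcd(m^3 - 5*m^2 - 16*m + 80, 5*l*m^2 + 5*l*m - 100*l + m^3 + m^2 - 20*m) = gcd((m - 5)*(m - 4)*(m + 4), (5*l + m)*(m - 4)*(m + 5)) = m - 4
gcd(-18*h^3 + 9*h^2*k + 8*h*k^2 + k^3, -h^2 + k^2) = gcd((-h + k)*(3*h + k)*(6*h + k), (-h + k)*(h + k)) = h - k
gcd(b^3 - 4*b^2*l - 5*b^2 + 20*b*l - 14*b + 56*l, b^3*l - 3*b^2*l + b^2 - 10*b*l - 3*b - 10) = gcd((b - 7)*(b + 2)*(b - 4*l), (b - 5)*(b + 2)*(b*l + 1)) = b + 2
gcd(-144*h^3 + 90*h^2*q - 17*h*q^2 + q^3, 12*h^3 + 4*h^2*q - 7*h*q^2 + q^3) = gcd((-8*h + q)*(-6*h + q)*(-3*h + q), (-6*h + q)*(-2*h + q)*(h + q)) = -6*h + q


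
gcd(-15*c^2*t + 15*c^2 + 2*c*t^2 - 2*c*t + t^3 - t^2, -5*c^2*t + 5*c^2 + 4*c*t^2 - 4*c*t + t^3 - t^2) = 5*c*t - 5*c + t^2 - t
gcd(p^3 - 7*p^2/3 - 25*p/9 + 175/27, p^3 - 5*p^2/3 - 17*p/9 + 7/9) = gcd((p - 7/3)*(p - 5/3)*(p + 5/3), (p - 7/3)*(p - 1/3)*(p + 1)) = p - 7/3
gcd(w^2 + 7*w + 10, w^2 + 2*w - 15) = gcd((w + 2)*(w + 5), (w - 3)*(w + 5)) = w + 5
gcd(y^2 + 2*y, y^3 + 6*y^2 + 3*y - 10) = y + 2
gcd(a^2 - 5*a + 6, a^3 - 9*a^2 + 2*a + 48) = a - 3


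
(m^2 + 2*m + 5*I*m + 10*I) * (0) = 0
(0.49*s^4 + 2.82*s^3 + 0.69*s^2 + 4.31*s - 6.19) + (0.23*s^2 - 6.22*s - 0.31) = 0.49*s^4 + 2.82*s^3 + 0.92*s^2 - 1.91*s - 6.5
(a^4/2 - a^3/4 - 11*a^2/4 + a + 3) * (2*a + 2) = a^5 + a^4/2 - 6*a^3 - 7*a^2/2 + 8*a + 6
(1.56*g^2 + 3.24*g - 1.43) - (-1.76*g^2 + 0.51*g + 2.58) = 3.32*g^2 + 2.73*g - 4.01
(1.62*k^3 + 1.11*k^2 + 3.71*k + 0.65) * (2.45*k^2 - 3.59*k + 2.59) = 3.969*k^5 - 3.0963*k^4 + 9.3004*k^3 - 8.8515*k^2 + 7.2754*k + 1.6835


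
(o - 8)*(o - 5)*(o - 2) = o^3 - 15*o^2 + 66*o - 80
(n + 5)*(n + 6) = n^2 + 11*n + 30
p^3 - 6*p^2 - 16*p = p*(p - 8)*(p + 2)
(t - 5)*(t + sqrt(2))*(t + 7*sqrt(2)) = t^3 - 5*t^2 + 8*sqrt(2)*t^2 - 40*sqrt(2)*t + 14*t - 70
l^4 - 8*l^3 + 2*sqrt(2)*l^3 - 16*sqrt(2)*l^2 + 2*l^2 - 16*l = l*(l - 8)*(l + sqrt(2))^2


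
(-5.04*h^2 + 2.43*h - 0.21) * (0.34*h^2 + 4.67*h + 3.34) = -1.7136*h^4 - 22.7106*h^3 - 5.5569*h^2 + 7.1355*h - 0.7014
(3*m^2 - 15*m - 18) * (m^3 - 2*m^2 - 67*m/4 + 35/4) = 3*m^5 - 21*m^4 - 153*m^3/4 + 627*m^2/2 + 681*m/4 - 315/2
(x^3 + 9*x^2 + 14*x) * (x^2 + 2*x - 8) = x^5 + 11*x^4 + 24*x^3 - 44*x^2 - 112*x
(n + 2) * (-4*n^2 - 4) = -4*n^3 - 8*n^2 - 4*n - 8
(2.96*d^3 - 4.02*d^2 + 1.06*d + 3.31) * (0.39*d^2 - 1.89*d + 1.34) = 1.1544*d^5 - 7.1622*d^4 + 11.9776*d^3 - 6.0993*d^2 - 4.8355*d + 4.4354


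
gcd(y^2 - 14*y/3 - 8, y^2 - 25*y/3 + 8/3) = 1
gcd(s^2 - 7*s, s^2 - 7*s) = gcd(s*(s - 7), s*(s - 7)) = s^2 - 7*s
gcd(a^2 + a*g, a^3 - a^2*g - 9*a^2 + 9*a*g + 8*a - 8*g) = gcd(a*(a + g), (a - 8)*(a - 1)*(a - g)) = 1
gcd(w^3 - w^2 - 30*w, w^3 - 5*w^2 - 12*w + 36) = w - 6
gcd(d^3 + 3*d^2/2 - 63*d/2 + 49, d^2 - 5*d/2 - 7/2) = d - 7/2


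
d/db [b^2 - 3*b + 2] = 2*b - 3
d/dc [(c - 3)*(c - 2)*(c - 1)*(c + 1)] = 4*c^3 - 15*c^2 + 10*c + 5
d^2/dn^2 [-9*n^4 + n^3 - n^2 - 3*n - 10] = -108*n^2 + 6*n - 2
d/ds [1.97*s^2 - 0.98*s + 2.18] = 3.94*s - 0.98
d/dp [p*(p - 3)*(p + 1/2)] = 3*p^2 - 5*p - 3/2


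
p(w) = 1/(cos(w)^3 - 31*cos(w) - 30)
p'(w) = (3*sin(w)*cos(w)^2 - 31*sin(w))/(cos(w)^3 - 31*cos(w) - 30)^2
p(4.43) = -0.05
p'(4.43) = 0.06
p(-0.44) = -0.02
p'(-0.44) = 0.00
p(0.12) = -0.02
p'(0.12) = -0.00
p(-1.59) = -0.03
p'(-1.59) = 0.04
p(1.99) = -0.06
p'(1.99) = -0.09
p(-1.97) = -0.06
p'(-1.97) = 0.09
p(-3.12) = -153.20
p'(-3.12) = 14190.05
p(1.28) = -0.03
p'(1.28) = -0.02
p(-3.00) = -3.56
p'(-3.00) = 50.32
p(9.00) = -0.40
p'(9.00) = -1.86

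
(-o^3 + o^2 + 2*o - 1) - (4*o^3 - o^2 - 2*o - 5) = -5*o^3 + 2*o^2 + 4*o + 4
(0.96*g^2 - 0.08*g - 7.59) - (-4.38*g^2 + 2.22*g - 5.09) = 5.34*g^2 - 2.3*g - 2.5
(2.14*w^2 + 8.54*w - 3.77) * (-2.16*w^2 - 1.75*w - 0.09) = -4.6224*w^4 - 22.1914*w^3 - 6.9944*w^2 + 5.8289*w + 0.3393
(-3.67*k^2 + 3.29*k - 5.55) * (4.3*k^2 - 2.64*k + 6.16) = -15.781*k^4 + 23.8358*k^3 - 55.1578*k^2 + 34.9184*k - 34.188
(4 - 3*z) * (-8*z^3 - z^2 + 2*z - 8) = 24*z^4 - 29*z^3 - 10*z^2 + 32*z - 32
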